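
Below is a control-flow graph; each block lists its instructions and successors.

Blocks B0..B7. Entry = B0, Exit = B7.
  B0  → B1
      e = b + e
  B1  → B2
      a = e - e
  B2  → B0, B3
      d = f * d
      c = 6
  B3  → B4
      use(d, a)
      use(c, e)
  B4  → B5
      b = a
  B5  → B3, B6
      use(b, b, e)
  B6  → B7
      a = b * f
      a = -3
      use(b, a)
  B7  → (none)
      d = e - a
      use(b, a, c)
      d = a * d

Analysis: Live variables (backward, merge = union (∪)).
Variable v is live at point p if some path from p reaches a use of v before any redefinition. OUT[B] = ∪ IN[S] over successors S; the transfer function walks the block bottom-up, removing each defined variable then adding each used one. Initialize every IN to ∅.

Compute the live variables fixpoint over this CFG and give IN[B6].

Answer: {b, c, e, f}

Working:
Fixpoint table:
  B0: | IN={b, d, e, f} | OUT={b, d, e, f}
  B1: | IN={b, d, e, f} | OUT={a, b, d, e, f}
  B2: | IN={a, b, d, e, f} | OUT={a, b, c, d, e, f}
  B3: | IN={a, c, d, e, f} | OUT={a, c, d, e, f}
  B4: | IN={a, c, d, e, f} | OUT={a, b, c, d, e, f}
  B5: | IN={a, b, c, d, e, f} | OUT={a, b, c, d, e, f}
  B6: | IN={b, c, e, f} | OUT={a, b, c, e}
  B7: | IN={a, b, c, e} | OUT={}

Merge at B6: OUT[B6] = IN[B7] = {a, b, c, e}
Applying B6's transfer function to that OUT value gives IN[B6] (row B6 above).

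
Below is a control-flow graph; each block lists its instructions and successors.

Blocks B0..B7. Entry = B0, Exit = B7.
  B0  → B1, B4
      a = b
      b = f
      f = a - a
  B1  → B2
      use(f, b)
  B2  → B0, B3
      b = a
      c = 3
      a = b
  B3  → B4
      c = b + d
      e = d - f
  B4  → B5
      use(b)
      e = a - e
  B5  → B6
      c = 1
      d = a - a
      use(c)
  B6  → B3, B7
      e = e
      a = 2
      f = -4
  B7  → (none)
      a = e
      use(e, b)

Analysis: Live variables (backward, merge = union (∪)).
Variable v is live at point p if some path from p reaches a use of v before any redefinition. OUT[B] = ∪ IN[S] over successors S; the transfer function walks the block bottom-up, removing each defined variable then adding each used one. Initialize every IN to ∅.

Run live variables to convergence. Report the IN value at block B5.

Answer: {a, b, e}

Working:
Per-block solution:
  B0:  IN={b, d, e, f}  OUT={a, b, d, e, f}
  B1:  IN={a, b, d, e, f}  OUT={a, d, e, f}
  B2:  IN={a, d, e, f}  OUT={a, b, d, e, f}
  B3:  IN={a, b, d, f}  OUT={a, b, e}
  B4:  IN={a, b, e}  OUT={a, b, e}
  B5:  IN={a, b, e}  OUT={b, d, e}
  B6:  IN={b, d, e}  OUT={a, b, d, e, f}
  B7:  IN={b, e}  OUT={}

Merge at B5: OUT[B5] = IN[B6] = {b, d, e}
Applying B5's transfer function to that OUT value gives IN[B5] (row B5 above).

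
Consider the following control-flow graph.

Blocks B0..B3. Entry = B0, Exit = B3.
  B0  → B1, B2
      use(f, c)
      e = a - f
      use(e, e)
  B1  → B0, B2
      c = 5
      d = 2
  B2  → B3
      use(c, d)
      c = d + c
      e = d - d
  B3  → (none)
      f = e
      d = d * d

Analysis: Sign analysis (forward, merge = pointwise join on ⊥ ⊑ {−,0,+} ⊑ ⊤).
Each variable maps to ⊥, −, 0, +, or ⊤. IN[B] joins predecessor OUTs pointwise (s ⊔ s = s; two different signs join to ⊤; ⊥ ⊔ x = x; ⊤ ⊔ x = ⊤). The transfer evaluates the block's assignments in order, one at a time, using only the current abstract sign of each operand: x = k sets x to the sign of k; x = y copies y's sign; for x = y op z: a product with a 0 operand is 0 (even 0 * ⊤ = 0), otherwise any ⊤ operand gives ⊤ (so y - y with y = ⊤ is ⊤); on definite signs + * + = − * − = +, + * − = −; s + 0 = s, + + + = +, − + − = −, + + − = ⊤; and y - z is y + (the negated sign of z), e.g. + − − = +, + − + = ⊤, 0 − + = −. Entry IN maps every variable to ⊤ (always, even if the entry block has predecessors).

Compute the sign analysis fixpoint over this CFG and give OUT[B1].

Fixpoint table:
  B0:  IN=(all ⊤)  OUT=(all ⊤)
  B1:  IN=(all ⊤)  OUT={c:+, d:+; rest ⊤}
  B2:  IN=(all ⊤)  OUT=(all ⊤)
  B3:  IN=(all ⊤)  OUT=(all ⊤)

Merge at B1: IN[B1] = OUT[B0] = {a: ⊤, b: ⊤, c: ⊤, d: ⊤, e: ⊤, f: ⊤}
Applying B1's transfer function to that IN value gives OUT[B1] (row B1 above).

Answer: {a: ⊤, b: ⊤, c: +, d: +, e: ⊤, f: ⊤}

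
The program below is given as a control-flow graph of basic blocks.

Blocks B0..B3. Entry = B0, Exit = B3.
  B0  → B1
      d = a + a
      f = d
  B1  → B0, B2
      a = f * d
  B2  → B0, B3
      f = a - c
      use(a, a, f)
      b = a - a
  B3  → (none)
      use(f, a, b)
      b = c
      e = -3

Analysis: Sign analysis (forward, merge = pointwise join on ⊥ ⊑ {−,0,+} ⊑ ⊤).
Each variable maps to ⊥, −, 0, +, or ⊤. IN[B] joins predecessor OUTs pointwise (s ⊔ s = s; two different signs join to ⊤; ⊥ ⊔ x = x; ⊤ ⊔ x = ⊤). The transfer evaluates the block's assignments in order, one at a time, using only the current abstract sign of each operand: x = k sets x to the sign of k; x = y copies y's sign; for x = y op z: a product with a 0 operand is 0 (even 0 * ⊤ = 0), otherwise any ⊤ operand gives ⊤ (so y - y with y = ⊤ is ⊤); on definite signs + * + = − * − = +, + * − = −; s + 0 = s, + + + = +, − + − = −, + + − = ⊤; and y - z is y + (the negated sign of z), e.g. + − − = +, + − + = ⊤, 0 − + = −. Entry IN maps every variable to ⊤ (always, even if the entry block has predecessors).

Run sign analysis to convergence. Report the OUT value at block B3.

Answer: {a: ⊤, b: ⊤, c: ⊤, d: ⊤, e: -, f: ⊤}

Derivation:
Converged values:
  B0:   IN=(all ⊤)   OUT=(all ⊤)
  B1:   IN=(all ⊤)   OUT=(all ⊤)
  B2:   IN=(all ⊤)   OUT=(all ⊤)
  B3:   IN=(all ⊤)   OUT={e:-; rest ⊤}

Merge at B3: IN[B3] = OUT[B2] = {a: ⊤, b: ⊤, c: ⊤, d: ⊤, e: ⊤, f: ⊤}
Applying B3's transfer function to that IN value gives OUT[B3] (row B3 above).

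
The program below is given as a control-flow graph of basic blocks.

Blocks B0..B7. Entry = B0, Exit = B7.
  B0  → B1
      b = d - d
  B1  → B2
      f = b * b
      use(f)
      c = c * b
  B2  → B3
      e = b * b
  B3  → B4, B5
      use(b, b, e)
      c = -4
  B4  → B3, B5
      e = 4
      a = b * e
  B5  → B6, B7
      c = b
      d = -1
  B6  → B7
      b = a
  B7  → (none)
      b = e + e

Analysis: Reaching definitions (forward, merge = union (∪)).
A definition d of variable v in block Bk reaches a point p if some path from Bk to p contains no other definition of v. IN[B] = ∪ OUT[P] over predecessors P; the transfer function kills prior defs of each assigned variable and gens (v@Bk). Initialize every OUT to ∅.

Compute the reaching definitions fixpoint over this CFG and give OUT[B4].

Converged values:
  B0:   IN={}   OUT={b@B0}
  B1:   IN={b@B0}   OUT={b@B0, c@B1, f@B1}
  B2:   IN={b@B0, c@B1, f@B1}   OUT={b@B0, c@B1, e@B2, f@B1}
  B3:   IN={a@B4, b@B0, c@B1, c@B3, e@B2, e@B4, f@B1}   OUT={a@B4, b@B0, c@B3, e@B2, e@B4, f@B1}
  B4:   IN={a@B4, b@B0, c@B3, e@B2, e@B4, f@B1}   OUT={a@B4, b@B0, c@B3, e@B4, f@B1}
  B5:   IN={a@B4, b@B0, c@B3, e@B2, e@B4, f@B1}   OUT={a@B4, b@B0, c@B5, d@B5, e@B2, e@B4, f@B1}
  B6:   IN={a@B4, b@B0, c@B5, d@B5, e@B2, e@B4, f@B1}   OUT={a@B4, b@B6, c@B5, d@B5, e@B2, e@B4, f@B1}
  B7:   IN={a@B4, b@B0, b@B6, c@B5, d@B5, e@B2, e@B4, f@B1}   OUT={a@B4, b@B7, c@B5, d@B5, e@B2, e@B4, f@B1}

Merge at B4: IN[B4] = OUT[B3] = {a@B4, b@B0, c@B3, e@B2, e@B4, f@B1}
Applying B4's transfer function to that IN value gives OUT[B4] (row B4 above).

Answer: {a@B4, b@B0, c@B3, e@B4, f@B1}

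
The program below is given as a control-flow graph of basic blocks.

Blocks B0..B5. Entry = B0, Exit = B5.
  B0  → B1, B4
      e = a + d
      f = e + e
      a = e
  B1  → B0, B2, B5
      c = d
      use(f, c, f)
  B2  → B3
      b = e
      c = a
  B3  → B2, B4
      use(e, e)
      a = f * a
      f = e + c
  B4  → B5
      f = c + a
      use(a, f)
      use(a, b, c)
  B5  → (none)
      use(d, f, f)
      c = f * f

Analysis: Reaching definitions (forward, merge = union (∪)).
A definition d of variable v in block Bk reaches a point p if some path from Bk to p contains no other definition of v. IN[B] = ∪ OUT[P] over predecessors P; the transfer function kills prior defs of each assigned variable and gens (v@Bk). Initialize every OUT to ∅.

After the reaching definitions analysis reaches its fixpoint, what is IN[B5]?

Fixpoint table:
  B0: | IN={a@B0, c@B1, e@B0, f@B0} | OUT={a@B0, c@B1, e@B0, f@B0}
  B1: | IN={a@B0, c@B1, e@B0, f@B0} | OUT={a@B0, c@B1, e@B0, f@B0}
  B2: | IN={a@B0, a@B3, b@B2, c@B1, c@B2, e@B0, f@B0, f@B3} | OUT={a@B0, a@B3, b@B2, c@B2, e@B0, f@B0, f@B3}
  B3: | IN={a@B0, a@B3, b@B2, c@B2, e@B0, f@B0, f@B3} | OUT={a@B3, b@B2, c@B2, e@B0, f@B3}
  B4: | IN={a@B0, a@B3, b@B2, c@B1, c@B2, e@B0, f@B0, f@B3} | OUT={a@B0, a@B3, b@B2, c@B1, c@B2, e@B0, f@B4}
  B5: | IN={a@B0, a@B3, b@B2, c@B1, c@B2, e@B0, f@B0, f@B4} | OUT={a@B0, a@B3, b@B2, c@B5, e@B0, f@B0, f@B4}

Merge at B5: IN[B5] = OUT[B1] ⊔ OUT[B4] = {a@B0, a@B3, b@B2, c@B1, c@B2, e@B0, f@B0, f@B4}

Answer: {a@B0, a@B3, b@B2, c@B1, c@B2, e@B0, f@B0, f@B4}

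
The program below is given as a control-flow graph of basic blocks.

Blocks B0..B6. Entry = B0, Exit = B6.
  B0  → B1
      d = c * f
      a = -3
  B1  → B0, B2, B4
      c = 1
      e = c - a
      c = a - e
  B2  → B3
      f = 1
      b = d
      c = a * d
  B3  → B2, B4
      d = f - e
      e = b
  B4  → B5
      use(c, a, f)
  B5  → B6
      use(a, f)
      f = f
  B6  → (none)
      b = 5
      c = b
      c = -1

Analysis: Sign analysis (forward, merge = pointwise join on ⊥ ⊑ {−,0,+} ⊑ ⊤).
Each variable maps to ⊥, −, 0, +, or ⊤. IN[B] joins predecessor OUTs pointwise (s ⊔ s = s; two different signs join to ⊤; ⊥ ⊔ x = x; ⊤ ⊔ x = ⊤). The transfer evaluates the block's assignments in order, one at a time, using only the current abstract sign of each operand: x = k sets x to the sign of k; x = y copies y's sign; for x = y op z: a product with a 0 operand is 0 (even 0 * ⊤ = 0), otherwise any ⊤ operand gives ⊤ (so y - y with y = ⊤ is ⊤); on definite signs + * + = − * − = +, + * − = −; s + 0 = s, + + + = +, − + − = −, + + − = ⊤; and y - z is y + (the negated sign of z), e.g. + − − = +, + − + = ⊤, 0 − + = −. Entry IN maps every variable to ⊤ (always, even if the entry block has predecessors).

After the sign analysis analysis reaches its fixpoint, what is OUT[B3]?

Per-block solution:
  B0: | IN=(all ⊤) | OUT={a:-; rest ⊤}
  B1: | IN={a:-; rest ⊤} | OUT={a:-, c:-, e:+; rest ⊤}
  B2: | IN={a:-; rest ⊤} | OUT={a:-, f:+; rest ⊤}
  B3: | IN={a:-, f:+; rest ⊤} | OUT={a:-, f:+; rest ⊤}
  B4: | IN={a:-; rest ⊤} | OUT={a:-; rest ⊤}
  B5: | IN={a:-; rest ⊤} | OUT={a:-; rest ⊤}
  B6: | IN={a:-; rest ⊤} | OUT={a:-, b:+, c:-; rest ⊤}

Merge at B3: IN[B3] = OUT[B2] = {a: -, b: ⊤, c: ⊤, d: ⊤, e: ⊤, f: +}
Applying B3's transfer function to that IN value gives OUT[B3] (row B3 above).

Answer: {a: -, b: ⊤, c: ⊤, d: ⊤, e: ⊤, f: +}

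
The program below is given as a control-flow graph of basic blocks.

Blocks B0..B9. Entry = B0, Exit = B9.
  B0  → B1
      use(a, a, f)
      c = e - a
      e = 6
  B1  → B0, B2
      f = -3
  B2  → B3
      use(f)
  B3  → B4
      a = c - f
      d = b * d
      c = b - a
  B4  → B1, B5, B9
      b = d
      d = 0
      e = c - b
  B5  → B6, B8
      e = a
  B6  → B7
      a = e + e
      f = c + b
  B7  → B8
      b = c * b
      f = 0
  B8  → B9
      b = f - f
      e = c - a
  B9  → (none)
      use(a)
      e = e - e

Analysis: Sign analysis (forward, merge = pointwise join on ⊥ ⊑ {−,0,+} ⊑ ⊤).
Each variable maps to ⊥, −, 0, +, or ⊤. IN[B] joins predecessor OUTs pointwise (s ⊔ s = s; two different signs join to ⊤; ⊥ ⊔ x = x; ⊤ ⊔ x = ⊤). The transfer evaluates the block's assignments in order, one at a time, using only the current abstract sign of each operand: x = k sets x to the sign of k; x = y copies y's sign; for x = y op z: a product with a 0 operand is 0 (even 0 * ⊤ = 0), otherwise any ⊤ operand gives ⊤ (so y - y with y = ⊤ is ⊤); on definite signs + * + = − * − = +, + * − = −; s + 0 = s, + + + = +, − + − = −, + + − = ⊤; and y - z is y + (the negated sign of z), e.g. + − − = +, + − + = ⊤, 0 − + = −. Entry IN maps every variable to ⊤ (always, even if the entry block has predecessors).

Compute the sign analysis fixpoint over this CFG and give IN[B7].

Converged values:
  B0:  IN=(all ⊤)  OUT={e:+; rest ⊤}
  B1:  IN=(all ⊤)  OUT={f:-; rest ⊤}
  B2:  IN={f:-; rest ⊤}  OUT={f:-; rest ⊤}
  B3:  IN={f:-; rest ⊤}  OUT={f:-; rest ⊤}
  B4:  IN={f:-; rest ⊤}  OUT={d:0, f:-; rest ⊤}
  B5:  IN={d:0, f:-; rest ⊤}  OUT={d:0, f:-; rest ⊤}
  B6:  IN={d:0, f:-; rest ⊤}  OUT={d:0; rest ⊤}
  B7:  IN={d:0; rest ⊤}  OUT={d:0, f:0; rest ⊤}
  B8:  IN={d:0; rest ⊤}  OUT={d:0; rest ⊤}
  B9:  IN={d:0; rest ⊤}  OUT={d:0; rest ⊤}

Merge at B7: IN[B7] = OUT[B6] = {a: ⊤, b: ⊤, c: ⊤, d: 0, e: ⊤, f: ⊤}

Answer: {a: ⊤, b: ⊤, c: ⊤, d: 0, e: ⊤, f: ⊤}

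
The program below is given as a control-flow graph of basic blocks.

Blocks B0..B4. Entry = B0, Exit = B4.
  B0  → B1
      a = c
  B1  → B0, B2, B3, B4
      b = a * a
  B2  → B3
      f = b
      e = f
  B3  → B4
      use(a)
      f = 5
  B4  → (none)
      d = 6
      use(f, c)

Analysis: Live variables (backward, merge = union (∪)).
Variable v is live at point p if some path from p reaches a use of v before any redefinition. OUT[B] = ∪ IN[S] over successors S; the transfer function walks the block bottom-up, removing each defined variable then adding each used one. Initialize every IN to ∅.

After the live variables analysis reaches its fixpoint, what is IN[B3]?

Per-block solution:
  B0:   IN={c, f}   OUT={a, c, f}
  B1:   IN={a, c, f}   OUT={a, b, c, f}
  B2:   IN={a, b, c}   OUT={a, c}
  B3:   IN={a, c}   OUT={c, f}
  B4:   IN={c, f}   OUT={}

Merge at B3: OUT[B3] = IN[B4] = {c, f}
Applying B3's transfer function to that OUT value gives IN[B3] (row B3 above).

Answer: {a, c}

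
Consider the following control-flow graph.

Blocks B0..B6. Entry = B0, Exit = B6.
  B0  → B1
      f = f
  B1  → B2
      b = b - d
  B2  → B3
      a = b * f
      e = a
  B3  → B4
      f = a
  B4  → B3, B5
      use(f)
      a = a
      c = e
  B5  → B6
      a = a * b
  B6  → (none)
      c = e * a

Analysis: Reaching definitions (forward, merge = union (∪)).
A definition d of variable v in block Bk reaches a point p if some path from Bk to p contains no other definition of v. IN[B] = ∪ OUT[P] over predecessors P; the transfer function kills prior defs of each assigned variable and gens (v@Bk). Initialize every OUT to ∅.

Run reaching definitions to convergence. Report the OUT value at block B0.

Answer: {f@B0}

Working:
Fixpoint table:
  B0:  IN={}  OUT={f@B0}
  B1:  IN={f@B0}  OUT={b@B1, f@B0}
  B2:  IN={b@B1, f@B0}  OUT={a@B2, b@B1, e@B2, f@B0}
  B3:  IN={a@B2, a@B4, b@B1, c@B4, e@B2, f@B0, f@B3}  OUT={a@B2, a@B4, b@B1, c@B4, e@B2, f@B3}
  B4:  IN={a@B2, a@B4, b@B1, c@B4, e@B2, f@B3}  OUT={a@B4, b@B1, c@B4, e@B2, f@B3}
  B5:  IN={a@B4, b@B1, c@B4, e@B2, f@B3}  OUT={a@B5, b@B1, c@B4, e@B2, f@B3}
  B6:  IN={a@B5, b@B1, c@B4, e@B2, f@B3}  OUT={a@B5, b@B1, c@B6, e@B2, f@B3}

B0 is the boundary node: IN[B0] = {}
Applying B0's transfer function to that IN value gives OUT[B0] (row B0 above).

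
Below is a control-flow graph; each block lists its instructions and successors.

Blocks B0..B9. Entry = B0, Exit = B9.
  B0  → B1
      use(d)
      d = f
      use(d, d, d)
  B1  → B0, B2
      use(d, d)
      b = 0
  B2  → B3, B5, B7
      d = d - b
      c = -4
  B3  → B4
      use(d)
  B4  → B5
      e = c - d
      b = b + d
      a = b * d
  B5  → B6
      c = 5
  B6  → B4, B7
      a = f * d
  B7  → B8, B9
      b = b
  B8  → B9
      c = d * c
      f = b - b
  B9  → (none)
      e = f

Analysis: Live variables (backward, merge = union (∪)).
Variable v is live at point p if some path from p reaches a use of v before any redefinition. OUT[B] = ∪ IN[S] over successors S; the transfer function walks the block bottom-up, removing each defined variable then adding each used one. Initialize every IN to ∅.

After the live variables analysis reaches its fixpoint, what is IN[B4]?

Answer: {b, c, d, f}

Trace:
Fixpoint table:
  B0:  IN={d, f}  OUT={d, f}
  B1:  IN={d, f}  OUT={b, d, f}
  B2:  IN={b, d, f}  OUT={b, c, d, f}
  B3:  IN={b, c, d, f}  OUT={b, c, d, f}
  B4:  IN={b, c, d, f}  OUT={b, d, f}
  B5:  IN={b, d, f}  OUT={b, c, d, f}
  B6:  IN={b, c, d, f}  OUT={b, c, d, f}
  B7:  IN={b, c, d, f}  OUT={b, c, d, f}
  B8:  IN={b, c, d}  OUT={f}
  B9:  IN={f}  OUT={}

Merge at B4: OUT[B4] = IN[B5] = {b, d, f}
Applying B4's transfer function to that OUT value gives IN[B4] (row B4 above).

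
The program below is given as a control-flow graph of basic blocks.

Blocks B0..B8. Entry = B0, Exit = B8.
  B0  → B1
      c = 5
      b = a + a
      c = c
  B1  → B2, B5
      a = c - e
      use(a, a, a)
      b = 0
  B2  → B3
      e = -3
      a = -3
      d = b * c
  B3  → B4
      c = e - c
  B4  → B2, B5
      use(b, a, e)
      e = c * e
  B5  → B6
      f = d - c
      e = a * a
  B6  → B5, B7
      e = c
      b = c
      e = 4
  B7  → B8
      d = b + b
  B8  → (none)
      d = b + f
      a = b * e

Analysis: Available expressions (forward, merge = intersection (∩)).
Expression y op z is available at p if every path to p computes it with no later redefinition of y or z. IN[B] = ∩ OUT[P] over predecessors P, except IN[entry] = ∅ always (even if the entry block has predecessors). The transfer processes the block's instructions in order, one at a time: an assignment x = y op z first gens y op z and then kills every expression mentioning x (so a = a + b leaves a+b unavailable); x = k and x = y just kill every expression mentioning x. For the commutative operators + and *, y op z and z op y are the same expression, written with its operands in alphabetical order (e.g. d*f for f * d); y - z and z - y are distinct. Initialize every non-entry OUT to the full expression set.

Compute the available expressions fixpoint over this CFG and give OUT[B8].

Answer: {b*e, b+b, b+f}

Derivation:
Per-block solution:
  B0: | IN={} | OUT={a+a}
  B1: | IN={a+a} | OUT={c-e}
  B2: | IN={} | OUT={b*c}
  B3: | IN={b*c} | OUT={}
  B4: | IN={} | OUT={}
  B5: | IN={} | OUT={a*a, d-c}
  B6: | IN={a*a, d-c} | OUT={a*a, d-c}
  B7: | IN={a*a, d-c} | OUT={a*a, b+b}
  B8: | IN={a*a, b+b} | OUT={b*e, b+b, b+f}

Merge at B8: IN[B8] = OUT[B7] = {a*a, b+b}
Applying B8's transfer function to that IN value gives OUT[B8] (row B8 above).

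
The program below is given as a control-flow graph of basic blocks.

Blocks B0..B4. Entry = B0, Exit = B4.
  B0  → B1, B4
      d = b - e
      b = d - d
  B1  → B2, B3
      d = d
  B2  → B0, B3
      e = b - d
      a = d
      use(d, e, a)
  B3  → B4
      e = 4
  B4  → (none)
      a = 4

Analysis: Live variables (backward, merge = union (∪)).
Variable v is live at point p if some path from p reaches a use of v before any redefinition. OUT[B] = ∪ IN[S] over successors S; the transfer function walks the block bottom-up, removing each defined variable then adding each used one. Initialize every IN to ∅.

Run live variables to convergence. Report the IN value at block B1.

Answer: {b, d}

Working:
Fixpoint table:
  B0:  IN={b, e}  OUT={b, d}
  B1:  IN={b, d}  OUT={b, d}
  B2:  IN={b, d}  OUT={b, e}
  B3:  IN={}  OUT={}
  B4:  IN={}  OUT={}

Merge at B1: OUT[B1] = IN[B2] ⊔ IN[B3] = {b, d}
Applying B1's transfer function to that OUT value gives IN[B1] (row B1 above).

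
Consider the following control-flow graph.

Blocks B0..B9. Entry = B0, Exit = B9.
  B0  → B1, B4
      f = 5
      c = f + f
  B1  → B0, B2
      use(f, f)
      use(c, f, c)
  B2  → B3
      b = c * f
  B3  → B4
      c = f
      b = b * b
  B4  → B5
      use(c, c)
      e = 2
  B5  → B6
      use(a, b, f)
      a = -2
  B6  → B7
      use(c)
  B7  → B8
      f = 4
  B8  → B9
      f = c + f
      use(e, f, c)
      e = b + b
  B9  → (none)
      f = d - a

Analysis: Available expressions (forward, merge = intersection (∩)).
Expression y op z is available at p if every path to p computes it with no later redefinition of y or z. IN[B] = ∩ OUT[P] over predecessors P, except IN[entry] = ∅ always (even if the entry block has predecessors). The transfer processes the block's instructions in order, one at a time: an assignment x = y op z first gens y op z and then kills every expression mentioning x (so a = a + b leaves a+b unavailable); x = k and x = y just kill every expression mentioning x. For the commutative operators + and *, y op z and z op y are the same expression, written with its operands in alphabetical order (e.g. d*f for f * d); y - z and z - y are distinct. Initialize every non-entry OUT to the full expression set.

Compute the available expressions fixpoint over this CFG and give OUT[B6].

Answer: {f+f}

Working:
Fixpoint table:
  B0:   IN={}   OUT={f+f}
  B1:   IN={f+f}   OUT={f+f}
  B2:   IN={f+f}   OUT={c*f, f+f}
  B3:   IN={c*f, f+f}   OUT={f+f}
  B4:   IN={f+f}   OUT={f+f}
  B5:   IN={f+f}   OUT={f+f}
  B6:   IN={f+f}   OUT={f+f}
  B7:   IN={f+f}   OUT={}
  B8:   IN={}   OUT={b+b}
  B9:   IN={b+b}   OUT={b+b, d-a}

Merge at B6: IN[B6] = OUT[B5] = {f+f}
Applying B6's transfer function to that IN value gives OUT[B6] (row B6 above).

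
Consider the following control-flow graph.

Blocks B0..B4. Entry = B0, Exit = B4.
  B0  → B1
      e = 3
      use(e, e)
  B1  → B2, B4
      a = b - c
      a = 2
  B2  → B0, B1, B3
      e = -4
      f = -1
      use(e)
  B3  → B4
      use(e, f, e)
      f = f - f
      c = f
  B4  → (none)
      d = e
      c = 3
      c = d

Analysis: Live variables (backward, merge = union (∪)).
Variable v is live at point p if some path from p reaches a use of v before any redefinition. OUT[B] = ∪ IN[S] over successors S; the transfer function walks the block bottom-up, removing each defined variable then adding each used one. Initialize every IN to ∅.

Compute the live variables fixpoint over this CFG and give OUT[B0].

Answer: {b, c, e}

Derivation:
Converged values:
  B0:   IN={b, c}   OUT={b, c, e}
  B1:   IN={b, c, e}   OUT={b, c, e}
  B2:   IN={b, c}   OUT={b, c, e, f}
  B3:   IN={e, f}   OUT={e}
  B4:   IN={e}   OUT={}

Merge at B0: OUT[B0] = IN[B1] = {b, c, e}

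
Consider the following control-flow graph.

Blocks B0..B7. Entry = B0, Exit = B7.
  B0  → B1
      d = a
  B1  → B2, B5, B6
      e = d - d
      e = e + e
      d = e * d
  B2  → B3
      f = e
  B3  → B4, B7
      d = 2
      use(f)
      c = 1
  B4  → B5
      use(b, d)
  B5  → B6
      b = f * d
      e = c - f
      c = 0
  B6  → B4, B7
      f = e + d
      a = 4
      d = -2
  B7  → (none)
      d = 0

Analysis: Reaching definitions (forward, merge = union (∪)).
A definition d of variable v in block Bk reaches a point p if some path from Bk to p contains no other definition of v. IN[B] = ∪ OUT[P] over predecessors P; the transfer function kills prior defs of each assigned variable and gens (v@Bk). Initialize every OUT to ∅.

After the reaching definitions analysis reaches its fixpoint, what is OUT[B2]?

Answer: {d@B1, e@B1, f@B2}

Trace:
Per-block solution:
  B0: | IN={} | OUT={d@B0}
  B1: | IN={d@B0} | OUT={d@B1, e@B1}
  B2: | IN={d@B1, e@B1} | OUT={d@B1, e@B1, f@B2}
  B3: | IN={d@B1, e@B1, f@B2} | OUT={c@B3, d@B3, e@B1, f@B2}
  B4: | IN={a@B6, b@B5, c@B3, c@B5, d@B3, d@B6, e@B1, e@B5, f@B2, f@B6} | OUT={a@B6, b@B5, c@B3, c@B5, d@B3, d@B6, e@B1, e@B5, f@B2, f@B6}
  B5: | IN={a@B6, b@B5, c@B3, c@B5, d@B1, d@B3, d@B6, e@B1, e@B5, f@B2, f@B6} | OUT={a@B6, b@B5, c@B5, d@B1, d@B3, d@B6, e@B5, f@B2, f@B6}
  B6: | IN={a@B6, b@B5, c@B5, d@B1, d@B3, d@B6, e@B1, e@B5, f@B2, f@B6} | OUT={a@B6, b@B5, c@B5, d@B6, e@B1, e@B5, f@B6}
  B7: | IN={a@B6, b@B5, c@B3, c@B5, d@B3, d@B6, e@B1, e@B5, f@B2, f@B6} | OUT={a@B6, b@B5, c@B3, c@B5, d@B7, e@B1, e@B5, f@B2, f@B6}

Merge at B2: IN[B2] = OUT[B1] = {d@B1, e@B1}
Applying B2's transfer function to that IN value gives OUT[B2] (row B2 above).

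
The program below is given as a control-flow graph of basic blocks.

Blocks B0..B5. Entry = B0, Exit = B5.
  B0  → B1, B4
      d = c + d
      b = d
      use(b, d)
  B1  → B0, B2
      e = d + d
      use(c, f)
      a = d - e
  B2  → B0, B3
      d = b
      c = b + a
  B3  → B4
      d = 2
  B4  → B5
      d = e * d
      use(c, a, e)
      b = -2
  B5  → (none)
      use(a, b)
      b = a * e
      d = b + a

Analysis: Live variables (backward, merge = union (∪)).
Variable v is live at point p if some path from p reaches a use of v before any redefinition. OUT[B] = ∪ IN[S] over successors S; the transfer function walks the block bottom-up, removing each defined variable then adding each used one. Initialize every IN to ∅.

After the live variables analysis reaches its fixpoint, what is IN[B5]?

Answer: {a, b, e}

Derivation:
Converged values:
  B0: | IN={a, c, d, e, f} | OUT={a, b, c, d, e, f}
  B1: | IN={b, c, d, f} | OUT={a, b, c, d, e, f}
  B2: | IN={a, b, e, f} | OUT={a, c, d, e, f}
  B3: | IN={a, c, e} | OUT={a, c, d, e}
  B4: | IN={a, c, d, e} | OUT={a, b, e}
  B5: | IN={a, b, e} | OUT={}

B5 is the boundary node: OUT[B5] = {}
Applying B5's transfer function to that OUT value gives IN[B5] (row B5 above).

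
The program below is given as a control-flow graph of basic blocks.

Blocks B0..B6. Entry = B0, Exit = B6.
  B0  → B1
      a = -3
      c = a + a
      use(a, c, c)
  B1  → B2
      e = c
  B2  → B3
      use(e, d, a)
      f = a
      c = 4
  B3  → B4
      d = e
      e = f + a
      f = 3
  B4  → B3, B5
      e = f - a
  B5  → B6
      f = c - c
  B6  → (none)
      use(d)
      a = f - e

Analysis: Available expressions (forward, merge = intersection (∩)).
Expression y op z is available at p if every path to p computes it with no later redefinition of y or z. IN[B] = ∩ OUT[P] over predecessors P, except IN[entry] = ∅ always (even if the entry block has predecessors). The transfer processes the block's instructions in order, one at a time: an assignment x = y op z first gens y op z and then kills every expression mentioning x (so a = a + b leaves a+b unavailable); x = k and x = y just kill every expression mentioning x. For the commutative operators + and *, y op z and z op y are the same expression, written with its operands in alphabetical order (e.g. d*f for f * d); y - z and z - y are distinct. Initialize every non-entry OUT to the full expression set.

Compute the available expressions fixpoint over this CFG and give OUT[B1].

Converged values:
  B0:   IN={}   OUT={a+a}
  B1:   IN={a+a}   OUT={a+a}
  B2:   IN={a+a}   OUT={a+a}
  B3:   IN={a+a}   OUT={a+a}
  B4:   IN={a+a}   OUT={a+a, f-a}
  B5:   IN={a+a, f-a}   OUT={a+a, c-c}
  B6:   IN={a+a, c-c}   OUT={c-c, f-e}

Merge at B1: IN[B1] = OUT[B0] = {a+a}
Applying B1's transfer function to that IN value gives OUT[B1] (row B1 above).

Answer: {a+a}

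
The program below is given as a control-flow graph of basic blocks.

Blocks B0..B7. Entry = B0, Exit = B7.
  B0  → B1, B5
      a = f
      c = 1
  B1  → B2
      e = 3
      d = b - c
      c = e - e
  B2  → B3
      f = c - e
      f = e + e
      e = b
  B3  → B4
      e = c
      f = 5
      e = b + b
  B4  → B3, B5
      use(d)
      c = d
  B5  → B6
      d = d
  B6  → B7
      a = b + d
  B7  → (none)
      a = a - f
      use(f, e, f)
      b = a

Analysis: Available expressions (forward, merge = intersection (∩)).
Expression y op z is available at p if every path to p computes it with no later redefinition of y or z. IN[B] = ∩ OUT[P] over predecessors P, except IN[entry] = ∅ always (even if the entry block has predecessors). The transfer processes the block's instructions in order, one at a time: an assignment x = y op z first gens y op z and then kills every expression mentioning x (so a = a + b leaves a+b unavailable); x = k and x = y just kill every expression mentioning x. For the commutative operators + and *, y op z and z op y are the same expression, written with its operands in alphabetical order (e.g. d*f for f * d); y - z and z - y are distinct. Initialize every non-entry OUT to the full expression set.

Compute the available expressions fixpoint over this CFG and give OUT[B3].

Per-block solution:
  B0:   IN={}   OUT={}
  B1:   IN={}   OUT={e-e}
  B2:   IN={e-e}   OUT={}
  B3:   IN={}   OUT={b+b}
  B4:   IN={b+b}   OUT={b+b}
  B5:   IN={}   OUT={}
  B6:   IN={}   OUT={b+d}
  B7:   IN={b+d}   OUT={}

Merge at B3: IN[B3] = OUT[B2] ∩ OUT[B4] = {}
Applying B3's transfer function to that IN value gives OUT[B3] (row B3 above).

Answer: {b+b}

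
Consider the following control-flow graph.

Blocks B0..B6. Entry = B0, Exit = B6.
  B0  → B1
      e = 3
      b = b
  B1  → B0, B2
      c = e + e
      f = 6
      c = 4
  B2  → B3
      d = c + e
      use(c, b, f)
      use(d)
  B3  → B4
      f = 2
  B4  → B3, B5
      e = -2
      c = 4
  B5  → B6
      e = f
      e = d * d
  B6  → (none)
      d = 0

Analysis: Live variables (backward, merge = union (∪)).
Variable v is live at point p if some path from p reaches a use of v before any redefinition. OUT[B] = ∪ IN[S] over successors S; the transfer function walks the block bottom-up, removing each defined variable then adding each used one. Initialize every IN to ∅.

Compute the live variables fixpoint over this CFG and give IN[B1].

Answer: {b, e}

Derivation:
Fixpoint table:
  B0: | IN={b} | OUT={b, e}
  B1: | IN={b, e} | OUT={b, c, e, f}
  B2: | IN={b, c, e, f} | OUT={d}
  B3: | IN={d} | OUT={d, f}
  B4: | IN={d, f} | OUT={d, f}
  B5: | IN={d, f} | OUT={}
  B6: | IN={} | OUT={}

Merge at B1: OUT[B1] = IN[B0] ⊔ IN[B2] = {b, c, e, f}
Applying B1's transfer function to that OUT value gives IN[B1] (row B1 above).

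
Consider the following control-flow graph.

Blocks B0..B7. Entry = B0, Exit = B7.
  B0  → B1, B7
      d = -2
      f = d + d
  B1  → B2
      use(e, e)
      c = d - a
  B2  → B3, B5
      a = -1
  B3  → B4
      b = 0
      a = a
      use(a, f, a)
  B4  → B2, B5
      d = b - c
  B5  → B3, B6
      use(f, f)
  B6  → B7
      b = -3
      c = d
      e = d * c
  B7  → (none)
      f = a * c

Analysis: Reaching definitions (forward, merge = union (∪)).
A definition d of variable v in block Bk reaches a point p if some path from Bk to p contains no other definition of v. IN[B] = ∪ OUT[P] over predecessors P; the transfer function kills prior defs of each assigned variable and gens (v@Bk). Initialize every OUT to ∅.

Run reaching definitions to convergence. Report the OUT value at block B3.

Per-block solution:
  B0:  IN={}  OUT={d@B0, f@B0}
  B1:  IN={d@B0, f@B0}  OUT={c@B1, d@B0, f@B0}
  B2:  IN={a@B3, b@B3, c@B1, d@B0, d@B4, f@B0}  OUT={a@B2, b@B3, c@B1, d@B0, d@B4, f@B0}
  B3:  IN={a@B2, a@B3, b@B3, c@B1, d@B0, d@B4, f@B0}  OUT={a@B3, b@B3, c@B1, d@B0, d@B4, f@B0}
  B4:  IN={a@B3, b@B3, c@B1, d@B0, d@B4, f@B0}  OUT={a@B3, b@B3, c@B1, d@B4, f@B0}
  B5:  IN={a@B2, a@B3, b@B3, c@B1, d@B0, d@B4, f@B0}  OUT={a@B2, a@B3, b@B3, c@B1, d@B0, d@B4, f@B0}
  B6:  IN={a@B2, a@B3, b@B3, c@B1, d@B0, d@B4, f@B0}  OUT={a@B2, a@B3, b@B6, c@B6, d@B0, d@B4, e@B6, f@B0}
  B7:  IN={a@B2, a@B3, b@B6, c@B6, d@B0, d@B4, e@B6, f@B0}  OUT={a@B2, a@B3, b@B6, c@B6, d@B0, d@B4, e@B6, f@B7}

Merge at B3: IN[B3] = OUT[B2] ⊔ OUT[B5] = {a@B2, a@B3, b@B3, c@B1, d@B0, d@B4, f@B0}
Applying B3's transfer function to that IN value gives OUT[B3] (row B3 above).

Answer: {a@B3, b@B3, c@B1, d@B0, d@B4, f@B0}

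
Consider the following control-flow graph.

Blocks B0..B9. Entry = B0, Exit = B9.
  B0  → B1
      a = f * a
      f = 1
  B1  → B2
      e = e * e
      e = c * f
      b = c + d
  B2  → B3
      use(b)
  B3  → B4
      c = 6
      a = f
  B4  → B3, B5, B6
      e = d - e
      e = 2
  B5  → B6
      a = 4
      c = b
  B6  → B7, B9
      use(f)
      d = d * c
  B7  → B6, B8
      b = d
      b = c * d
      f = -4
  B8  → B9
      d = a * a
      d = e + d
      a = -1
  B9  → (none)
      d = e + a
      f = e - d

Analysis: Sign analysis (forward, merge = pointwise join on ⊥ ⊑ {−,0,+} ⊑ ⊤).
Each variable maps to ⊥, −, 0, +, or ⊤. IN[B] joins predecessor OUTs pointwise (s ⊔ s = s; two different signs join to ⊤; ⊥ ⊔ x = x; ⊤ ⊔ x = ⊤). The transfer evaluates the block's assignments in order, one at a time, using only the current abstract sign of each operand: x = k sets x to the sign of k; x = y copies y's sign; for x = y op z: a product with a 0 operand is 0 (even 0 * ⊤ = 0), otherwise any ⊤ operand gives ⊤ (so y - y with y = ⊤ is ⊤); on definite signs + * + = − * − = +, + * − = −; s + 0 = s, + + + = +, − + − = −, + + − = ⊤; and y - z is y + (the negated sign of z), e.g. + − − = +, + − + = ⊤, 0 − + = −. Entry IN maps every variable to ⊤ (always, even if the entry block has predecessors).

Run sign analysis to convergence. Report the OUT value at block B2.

Converged values:
  B0: | IN=(all ⊤) | OUT={f:+; rest ⊤}
  B1: | IN={f:+; rest ⊤} | OUT={f:+; rest ⊤}
  B2: | IN={f:+; rest ⊤} | OUT={f:+; rest ⊤}
  B3: | IN={f:+; rest ⊤} | OUT={a:+, c:+, f:+; rest ⊤}
  B4: | IN={a:+, c:+, f:+; rest ⊤} | OUT={a:+, c:+, e:+, f:+; rest ⊤}
  B5: | IN={a:+, c:+, e:+, f:+; rest ⊤} | OUT={a:+, e:+, f:+; rest ⊤}
  B6: | IN={a:+, e:+; rest ⊤} | OUT={a:+, e:+; rest ⊤}
  B7: | IN={a:+, e:+; rest ⊤} | OUT={a:+, e:+, f:-; rest ⊤}
  B8: | IN={a:+, e:+, f:-; rest ⊤} | OUT={a:-, d:+, e:+, f:-; rest ⊤}
  B9: | IN={e:+; rest ⊤} | OUT={e:+; rest ⊤}

Merge at B2: IN[B2] = OUT[B1] = {a: ⊤, b: ⊤, c: ⊤, d: ⊤, e: ⊤, f: +}
Applying B2's transfer function to that IN value gives OUT[B2] (row B2 above).

Answer: {a: ⊤, b: ⊤, c: ⊤, d: ⊤, e: ⊤, f: +}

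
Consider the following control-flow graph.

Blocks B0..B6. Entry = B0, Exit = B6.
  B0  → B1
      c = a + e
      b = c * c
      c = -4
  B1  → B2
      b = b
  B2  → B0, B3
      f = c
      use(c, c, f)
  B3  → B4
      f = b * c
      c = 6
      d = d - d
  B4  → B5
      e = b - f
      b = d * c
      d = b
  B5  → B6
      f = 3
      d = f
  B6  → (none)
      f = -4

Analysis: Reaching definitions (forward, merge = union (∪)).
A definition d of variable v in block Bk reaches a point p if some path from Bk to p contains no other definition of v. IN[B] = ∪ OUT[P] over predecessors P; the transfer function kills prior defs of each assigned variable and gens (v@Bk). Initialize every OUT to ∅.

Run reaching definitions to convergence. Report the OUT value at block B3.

Fixpoint table:
  B0:  IN={b@B1, c@B0, f@B2}  OUT={b@B0, c@B0, f@B2}
  B1:  IN={b@B0, c@B0, f@B2}  OUT={b@B1, c@B0, f@B2}
  B2:  IN={b@B1, c@B0, f@B2}  OUT={b@B1, c@B0, f@B2}
  B3:  IN={b@B1, c@B0, f@B2}  OUT={b@B1, c@B3, d@B3, f@B3}
  B4:  IN={b@B1, c@B3, d@B3, f@B3}  OUT={b@B4, c@B3, d@B4, e@B4, f@B3}
  B5:  IN={b@B4, c@B3, d@B4, e@B4, f@B3}  OUT={b@B4, c@B3, d@B5, e@B4, f@B5}
  B6:  IN={b@B4, c@B3, d@B5, e@B4, f@B5}  OUT={b@B4, c@B3, d@B5, e@B4, f@B6}

Merge at B3: IN[B3] = OUT[B2] = {b@B1, c@B0, f@B2}
Applying B3's transfer function to that IN value gives OUT[B3] (row B3 above).

Answer: {b@B1, c@B3, d@B3, f@B3}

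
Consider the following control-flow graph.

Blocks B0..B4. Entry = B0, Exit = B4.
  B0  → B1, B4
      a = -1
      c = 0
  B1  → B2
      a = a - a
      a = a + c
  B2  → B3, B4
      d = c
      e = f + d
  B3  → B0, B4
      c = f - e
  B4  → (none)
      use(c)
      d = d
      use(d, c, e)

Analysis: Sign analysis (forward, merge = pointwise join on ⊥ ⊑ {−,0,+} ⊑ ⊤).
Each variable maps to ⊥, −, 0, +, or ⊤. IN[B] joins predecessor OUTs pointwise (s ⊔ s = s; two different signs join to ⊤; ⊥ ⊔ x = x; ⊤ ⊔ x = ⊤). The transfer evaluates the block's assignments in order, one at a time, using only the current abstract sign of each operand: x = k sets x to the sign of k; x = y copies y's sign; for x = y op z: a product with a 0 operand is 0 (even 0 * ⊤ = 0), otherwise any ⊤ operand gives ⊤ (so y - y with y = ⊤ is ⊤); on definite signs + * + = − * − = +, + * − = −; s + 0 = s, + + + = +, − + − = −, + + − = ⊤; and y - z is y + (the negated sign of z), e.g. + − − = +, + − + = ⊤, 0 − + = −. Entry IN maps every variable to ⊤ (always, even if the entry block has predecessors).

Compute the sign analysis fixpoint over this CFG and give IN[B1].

Answer: {a: -, b: ⊤, c: 0, d: ⊤, e: ⊤, f: ⊤}

Derivation:
Converged values:
  B0:  IN=(all ⊤)  OUT={a:-, c:0; rest ⊤}
  B1:  IN={a:-, c:0; rest ⊤}  OUT={c:0; rest ⊤}
  B2:  IN={c:0; rest ⊤}  OUT={c:0, d:0; rest ⊤}
  B3:  IN={c:0, d:0; rest ⊤}  OUT={d:0; rest ⊤}
  B4:  IN=(all ⊤)  OUT=(all ⊤)

Merge at B1: IN[B1] = OUT[B0] = {a: -, b: ⊤, c: 0, d: ⊤, e: ⊤, f: ⊤}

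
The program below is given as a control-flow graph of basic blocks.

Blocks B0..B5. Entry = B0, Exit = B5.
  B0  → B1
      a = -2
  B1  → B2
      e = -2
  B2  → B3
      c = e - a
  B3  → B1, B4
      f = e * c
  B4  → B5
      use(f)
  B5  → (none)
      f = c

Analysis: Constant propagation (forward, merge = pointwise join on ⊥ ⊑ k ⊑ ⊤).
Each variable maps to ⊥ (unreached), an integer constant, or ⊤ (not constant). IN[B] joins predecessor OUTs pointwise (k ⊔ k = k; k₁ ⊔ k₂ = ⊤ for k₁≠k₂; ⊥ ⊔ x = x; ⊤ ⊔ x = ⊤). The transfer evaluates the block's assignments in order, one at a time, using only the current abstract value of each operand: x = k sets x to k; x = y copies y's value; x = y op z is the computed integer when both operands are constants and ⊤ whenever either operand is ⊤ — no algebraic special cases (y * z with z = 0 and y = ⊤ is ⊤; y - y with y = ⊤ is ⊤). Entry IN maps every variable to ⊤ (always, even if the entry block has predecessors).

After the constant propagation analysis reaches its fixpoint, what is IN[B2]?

Converged values:
  B0:   IN=(all ⊤)   OUT={a:-2; rest ⊤}
  B1:   IN={a:-2; rest ⊤}   OUT={a:-2, e:-2; rest ⊤}
  B2:   IN={a:-2, e:-2; rest ⊤}   OUT={a:-2, c:0, e:-2; rest ⊤}
  B3:   IN={a:-2, c:0, e:-2; rest ⊤}   OUT={a:-2, c:0, e:-2, f:0; rest ⊤}
  B4:   IN={a:-2, c:0, e:-2, f:0; rest ⊤}   OUT={a:-2, c:0, e:-2, f:0; rest ⊤}
  B5:   IN={a:-2, c:0, e:-2, f:0; rest ⊤}   OUT={a:-2, c:0, e:-2, f:0; rest ⊤}

Merge at B2: IN[B2] = OUT[B1] = {a: -2, b: ⊤, c: ⊤, d: ⊤, e: -2, f: ⊤}

Answer: {a: -2, b: ⊤, c: ⊤, d: ⊤, e: -2, f: ⊤}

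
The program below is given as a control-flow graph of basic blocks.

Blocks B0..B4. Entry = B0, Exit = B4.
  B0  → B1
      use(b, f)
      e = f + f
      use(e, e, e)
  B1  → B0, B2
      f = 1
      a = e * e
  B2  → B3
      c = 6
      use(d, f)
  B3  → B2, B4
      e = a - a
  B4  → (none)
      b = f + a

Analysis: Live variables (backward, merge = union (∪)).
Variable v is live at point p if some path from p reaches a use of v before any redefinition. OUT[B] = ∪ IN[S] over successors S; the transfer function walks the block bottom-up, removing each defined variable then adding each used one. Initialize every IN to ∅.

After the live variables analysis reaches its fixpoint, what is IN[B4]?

Answer: {a, f}

Trace:
Per-block solution:
  B0:  IN={b, d, f}  OUT={b, d, e}
  B1:  IN={b, d, e}  OUT={a, b, d, f}
  B2:  IN={a, d, f}  OUT={a, d, f}
  B3:  IN={a, d, f}  OUT={a, d, f}
  B4:  IN={a, f}  OUT={}

B4 is the boundary node: OUT[B4] = {}
Applying B4's transfer function to that OUT value gives IN[B4] (row B4 above).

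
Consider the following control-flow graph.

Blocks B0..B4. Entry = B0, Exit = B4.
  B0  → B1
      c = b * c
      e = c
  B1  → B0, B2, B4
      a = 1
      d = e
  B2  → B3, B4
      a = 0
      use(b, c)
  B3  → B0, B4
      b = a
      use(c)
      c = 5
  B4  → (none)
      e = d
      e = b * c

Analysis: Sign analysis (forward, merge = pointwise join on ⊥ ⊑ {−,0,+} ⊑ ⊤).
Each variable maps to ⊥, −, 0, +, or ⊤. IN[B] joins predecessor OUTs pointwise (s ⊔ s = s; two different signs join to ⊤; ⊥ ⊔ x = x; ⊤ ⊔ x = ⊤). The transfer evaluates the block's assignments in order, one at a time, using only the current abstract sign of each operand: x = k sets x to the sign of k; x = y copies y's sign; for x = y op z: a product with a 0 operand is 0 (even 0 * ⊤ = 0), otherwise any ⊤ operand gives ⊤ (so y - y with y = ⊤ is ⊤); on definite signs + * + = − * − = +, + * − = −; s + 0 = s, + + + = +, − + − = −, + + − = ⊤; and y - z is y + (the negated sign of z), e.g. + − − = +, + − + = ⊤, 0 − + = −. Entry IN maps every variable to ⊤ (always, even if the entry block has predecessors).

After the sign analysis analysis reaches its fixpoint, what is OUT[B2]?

Converged values:
  B0: | IN=(all ⊤) | OUT=(all ⊤)
  B1: | IN=(all ⊤) | OUT={a:+; rest ⊤}
  B2: | IN={a:+; rest ⊤} | OUT={a:0; rest ⊤}
  B3: | IN={a:0; rest ⊤} | OUT={a:0, b:0, c:+; rest ⊤}
  B4: | IN=(all ⊤) | OUT=(all ⊤)

Merge at B2: IN[B2] = OUT[B1] = {a: +, b: ⊤, c: ⊤, d: ⊤, e: ⊤, f: ⊤}
Applying B2's transfer function to that IN value gives OUT[B2] (row B2 above).

Answer: {a: 0, b: ⊤, c: ⊤, d: ⊤, e: ⊤, f: ⊤}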